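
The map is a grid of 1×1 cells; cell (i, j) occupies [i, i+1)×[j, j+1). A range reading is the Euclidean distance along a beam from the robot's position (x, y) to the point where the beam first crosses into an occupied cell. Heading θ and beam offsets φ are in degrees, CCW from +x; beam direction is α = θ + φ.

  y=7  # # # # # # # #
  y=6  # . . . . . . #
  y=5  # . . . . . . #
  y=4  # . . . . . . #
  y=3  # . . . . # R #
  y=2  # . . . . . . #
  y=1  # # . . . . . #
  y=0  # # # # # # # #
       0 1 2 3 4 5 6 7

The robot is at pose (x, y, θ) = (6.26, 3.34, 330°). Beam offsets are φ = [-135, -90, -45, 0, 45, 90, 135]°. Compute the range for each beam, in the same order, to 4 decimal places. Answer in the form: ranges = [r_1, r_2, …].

beam 1: φ=-135°, α=195°
  d=(-0.9659,-0.2588)  start (6,3)  tX=0.2692 tY=1.3137  stride 1/|dx|=1.0353 1/|dy|=3.8637
    cross x-line → (5,3), t=0.2692 (wall)
  → r_1 = 0.2692
beam 2: φ=-90°, α=240°
  d=(-0.5000,-0.8660)  start (6,3)  tX=0.5200 tY=0.3926  stride 1/|dx|=2.0000 1/|dy|=1.1547
    cross y-line → (6,2), t=0.3926
    cross x-line → (5,2), t=0.5200
    cross y-line → (5,1), t=1.5473
    cross x-line → (4,1), t=2.5200
    cross y-line → (4,0), t=2.7020 (wall)
  → r_2 = 2.7020
beam 3: φ=-45°, α=285°
  d=(0.2588,-0.9659)  start (6,3)  tX=2.8591 tY=0.3520  stride 1/|dx|=3.8637 1/|dy|=1.0353
    cross y-line → (6,2), t=0.3520
    cross y-line → (6,1), t=1.3873
    cross y-line → (6,0), t=2.4225 (wall)
  → r_3 = 2.4225
beam 4: φ=0°, α=330°
  d=(0.8660,-0.5000)  start (6,3)  tX=0.8545 tY=0.6800  stride 1/|dx|=1.1547 1/|dy|=2.0000
    cross y-line → (6,2), t=0.6800
    cross x-line → (7,2), t=0.8545 (wall)
  → r_4 = 0.8545
beam 5: φ=45°, α=15°
  d=(0.9659,0.2588)  start (6,3)  tX=0.7661 tY=2.5500  stride 1/|dx|=1.0353 1/|dy|=3.8637
    cross x-line → (7,3), t=0.7661 (wall)
  → r_5 = 0.7661
beam 6: φ=90°, α=60°
  d=(0.5000,0.8660)  start (6,3)  tX=1.4800 tY=0.7621  stride 1/|dx|=2.0000 1/|dy|=1.1547
    cross y-line → (6,4), t=0.7621
    cross x-line → (7,4), t=1.4800 (wall)
  → r_6 = 1.4800
beam 7: φ=135°, α=105°
  d=(-0.2588,0.9659)  start (6,3)  tX=1.0046 tY=0.6833  stride 1/|dx|=3.8637 1/|dy|=1.0353
    cross y-line → (6,4), t=0.6833
    cross x-line → (5,4), t=1.0046
    cross y-line → (5,5), t=1.7186
    cross y-line → (5,6), t=2.7538
    cross y-line → (5,7), t=3.7891 (wall)
  → r_7 = 3.7891

ranges = [0.2692, 2.7020, 2.4225, 0.8545, 0.7661, 1.4800, 3.7891]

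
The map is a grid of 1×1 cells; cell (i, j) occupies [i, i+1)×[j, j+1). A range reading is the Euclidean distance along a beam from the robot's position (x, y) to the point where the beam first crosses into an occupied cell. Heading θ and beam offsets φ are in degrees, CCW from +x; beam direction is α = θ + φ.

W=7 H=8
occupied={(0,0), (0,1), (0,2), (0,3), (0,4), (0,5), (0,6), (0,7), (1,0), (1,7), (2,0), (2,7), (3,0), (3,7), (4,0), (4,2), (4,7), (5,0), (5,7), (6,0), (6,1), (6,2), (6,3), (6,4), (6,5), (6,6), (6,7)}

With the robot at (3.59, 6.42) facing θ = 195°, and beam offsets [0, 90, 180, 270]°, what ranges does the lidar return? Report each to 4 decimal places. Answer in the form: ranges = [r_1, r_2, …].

ranges = [2.6814, 3.5406, 2.2409, 0.6005]

beam 1: φ=0°, α=195°
  dir = (cos 195°, sin 195°) = (-0.9659, -0.2588); from cell (3,6)
  next x-line at t=0.6108, next y-line at t=1.6228; Δt_x=1.0353, Δt_y=3.8637
    x: enter (2,6) at t=0.6108
    y: enter (2,5) at t=1.6228
    x: enter (1,5) at t=1.6461
    x: enter (0,5) at t=2.6814 ← occupied
  → r_1 = 2.6814
beam 2: φ=90°, α=285°
  dir = (cos 285°, sin 285°) = (0.2588, -0.9659); from cell (3,6)
  next x-line at t=1.5841, next y-line at t=0.4348; Δt_x=3.8637, Δt_y=1.0353
    y: enter (3,5) at t=0.4348
    y: enter (3,4) at t=1.4701
    x: enter (4,4) at t=1.5841
    y: enter (4,3) at t=2.5054
    y: enter (4,2) at t=3.5406 ← occupied
  → r_2 = 3.5406
beam 3: φ=180°, α=15°
  dir = (cos 15°, sin 15°) = (0.9659, 0.2588); from cell (3,6)
  next x-line at t=0.4245, next y-line at t=2.2409; Δt_x=1.0353, Δt_y=3.8637
    x: enter (4,6) at t=0.4245
    x: enter (5,6) at t=1.4597
    y: enter (5,7) at t=2.2409 ← occupied
  → r_3 = 2.2409
beam 4: φ=270°, α=105°
  dir = (cos 105°, sin 105°) = (-0.2588, 0.9659); from cell (3,6)
  next x-line at t=2.2796, next y-line at t=0.6005; Δt_x=3.8637, Δt_y=1.0353
    y: enter (3,7) at t=0.6005 ← occupied
  → r_4 = 0.6005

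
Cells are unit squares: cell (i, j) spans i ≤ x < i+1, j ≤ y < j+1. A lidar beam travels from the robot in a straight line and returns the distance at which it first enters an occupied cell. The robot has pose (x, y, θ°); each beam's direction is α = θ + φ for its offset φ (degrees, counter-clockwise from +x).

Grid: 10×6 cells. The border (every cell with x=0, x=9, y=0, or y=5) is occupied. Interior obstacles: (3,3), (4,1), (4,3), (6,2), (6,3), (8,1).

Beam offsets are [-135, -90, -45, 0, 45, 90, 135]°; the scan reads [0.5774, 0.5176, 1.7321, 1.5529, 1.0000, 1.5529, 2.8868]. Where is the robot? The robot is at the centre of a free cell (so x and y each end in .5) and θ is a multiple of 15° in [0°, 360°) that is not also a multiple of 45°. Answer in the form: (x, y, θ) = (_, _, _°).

(x, y, θ) = (7.5, 2.5, 285°)

Enumerate (i+0.5, j+0.5, θ) over the 26 free cells and 16 admissible headings. For each, cast all 7 beams and compare to the given ranges.
  (4.5, 2.5, 285°): beam 1 = 1.0000 ≠ 0.5774 ✗
  (1.5, 1.5, 345°): beam 3 = 0.5774 ≠ 1.7321 ✗
  (1.5, 4.5, 105°): beam 1 = 1.7321 ≠ 0.5774 ✗
  (2.5, 1.5, 345°): beam 1 = 1.0000 ≠ 0.5774 ✗
  (1.5, 3.5, 150°): beam 1 = 1.5529 ≠ 0.5774 ✗
  …
  (7.5, 2.5, 285°): r_1=0.5774, r_2=0.5176, r_3=1.7321, r_4=1.5529, r_5=1.0000, r_6=1.5529, r_7=2.8868 — all match ✓
Unique over the lattice → pose = (7.5, 2.5, 285°).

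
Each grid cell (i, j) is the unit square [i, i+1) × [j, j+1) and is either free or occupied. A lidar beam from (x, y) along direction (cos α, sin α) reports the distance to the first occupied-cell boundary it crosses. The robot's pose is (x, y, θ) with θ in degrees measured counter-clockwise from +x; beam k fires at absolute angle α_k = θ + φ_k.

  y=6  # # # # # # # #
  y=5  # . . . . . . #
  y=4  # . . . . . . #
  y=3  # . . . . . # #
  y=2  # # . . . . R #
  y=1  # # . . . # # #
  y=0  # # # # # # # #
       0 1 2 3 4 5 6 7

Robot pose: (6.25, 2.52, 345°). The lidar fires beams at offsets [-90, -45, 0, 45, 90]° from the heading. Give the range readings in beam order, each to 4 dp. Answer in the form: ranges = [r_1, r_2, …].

beam 1: φ=-90°, α=255°
  dir = (cos 255°, sin 255°) = (-0.2588, -0.9659); from cell (6,2)
  next x-line at t=0.9659, next y-line at t=0.5383; Δt_x=3.8637, Δt_y=1.0353
    y: enter (6,1) at t=0.5383 ← occupied
  → r_1 = 0.5383
beam 2: φ=-45°, α=300°
  dir = (cos 300°, sin 300°) = (0.5000, -0.8660); from cell (6,2)
  next x-line at t=1.5000, next y-line at t=0.6004; Δt_x=2.0000, Δt_y=1.1547
    y: enter (6,1) at t=0.6004 ← occupied
  → r_2 = 0.6004
beam 3: φ=0°, α=345°
  dir = (cos 345°, sin 345°) = (0.9659, -0.2588); from cell (6,2)
  next x-line at t=0.7765, next y-line at t=2.0091; Δt_x=1.0353, Δt_y=3.8637
    x: enter (7,2) at t=0.7765 ← occupied
  → r_3 = 0.7765
beam 4: φ=45°, α=30°
  dir = (cos 30°, sin 30°) = (0.8660, 0.5000); from cell (6,2)
  next x-line at t=0.8660, next y-line at t=0.9600; Δt_x=1.1547, Δt_y=2.0000
    x: enter (7,2) at t=0.8660 ← occupied
  → r_4 = 0.8660
beam 5: φ=90°, α=75°
  dir = (cos 75°, sin 75°) = (0.2588, 0.9659); from cell (6,2)
  next x-line at t=2.8978, next y-line at t=0.4969; Δt_x=3.8637, Δt_y=1.0353
    y: enter (6,3) at t=0.4969 ← occupied
  → r_5 = 0.4969

ranges = [0.5383, 0.6004, 0.7765, 0.8660, 0.4969]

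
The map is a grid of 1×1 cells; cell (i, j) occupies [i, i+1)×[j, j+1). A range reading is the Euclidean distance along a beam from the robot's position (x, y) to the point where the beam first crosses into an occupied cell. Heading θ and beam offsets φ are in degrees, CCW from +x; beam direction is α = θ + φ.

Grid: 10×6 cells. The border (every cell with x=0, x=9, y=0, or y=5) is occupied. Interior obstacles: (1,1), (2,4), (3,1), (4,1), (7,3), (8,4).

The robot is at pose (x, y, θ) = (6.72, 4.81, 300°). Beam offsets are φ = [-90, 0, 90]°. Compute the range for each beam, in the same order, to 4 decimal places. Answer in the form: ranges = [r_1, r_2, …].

beam 1: φ=-90°, α=210°
  dir = (cos 210°, sin 210°) = (-0.8660, -0.5000); from cell (6,4)
  next x-line at t=0.8314, next y-line at t=1.6200; Δt_x=1.1547, Δt_y=2.0000
    x: enter (5,4) at t=0.8314
    y: enter (5,3) at t=1.6200
    x: enter (4,3) at t=1.9861
    x: enter (3,3) at t=3.1408
    y: enter (3,2) at t=3.6200
    x: enter (2,2) at t=4.2955
    x: enter (1,2) at t=5.4502
    y: enter (1,1) at t=5.6200 ← occupied
  → r_1 = 5.6200
beam 2: φ=0°, α=300°
  dir = (cos 300°, sin 300°) = (0.5000, -0.8660); from cell (6,4)
  next x-line at t=0.5600, next y-line at t=0.9353; Δt_x=2.0000, Δt_y=1.1547
    x: enter (7,4) at t=0.5600
    y: enter (7,3) at t=0.9353 ← occupied
  → r_2 = 0.9353
beam 3: φ=90°, α=30°
  dir = (cos 30°, sin 30°) = (0.8660, 0.5000); from cell (6,4)
  next x-line at t=0.3233, next y-line at t=0.3800; Δt_x=1.1547, Δt_y=2.0000
    x: enter (7,4) at t=0.3233
    y: enter (7,5) at t=0.3800 ← occupied
  → r_3 = 0.3800

ranges = [5.6200, 0.9353, 0.3800]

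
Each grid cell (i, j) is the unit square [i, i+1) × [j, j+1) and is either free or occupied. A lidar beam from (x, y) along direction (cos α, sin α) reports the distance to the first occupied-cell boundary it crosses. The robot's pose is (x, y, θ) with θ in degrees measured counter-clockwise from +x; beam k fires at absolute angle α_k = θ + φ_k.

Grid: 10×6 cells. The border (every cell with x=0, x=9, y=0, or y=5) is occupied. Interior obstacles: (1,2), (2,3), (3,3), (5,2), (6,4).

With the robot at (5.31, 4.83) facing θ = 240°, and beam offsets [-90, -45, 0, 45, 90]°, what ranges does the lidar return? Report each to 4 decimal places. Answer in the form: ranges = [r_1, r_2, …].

ranges = [0.3400, 3.2069, 4.4225, 1.8946, 0.7967]

beam 1: φ=-90°, α=150°
  direction (-0.8660, 0.5000); cell (5,4); t to first gridline: x 0.3580, y 0.3400 (then +1.1547 / +2.0000)
    (5,5) via y @ 0.3400  # hit
  → r_1 = 0.3400
beam 2: φ=-45°, α=195°
  direction (-0.9659, -0.2588); cell (5,4); t to first gridline: x 0.3209, y 3.2069 (then +1.0353 / +3.8637)
    (4,4) via x @ 0.3209
    (3,4) via x @ 1.3562
    (2,4) via x @ 2.3915
    (2,3) via y @ 3.2069  # hit
  → r_2 = 3.2069
beam 3: φ=0°, α=240°
  direction (-0.5000, -0.8660); cell (5,4); t to first gridline: x 0.6200, y 0.9584 (then +2.0000 / +1.1547)
    (4,4) via x @ 0.6200
    (4,3) via y @ 0.9584
    (4,2) via y @ 2.1131
    (3,2) via x @ 2.6200
    (3,1) via y @ 3.2678
    (3,0) via y @ 4.4225  # hit
  → r_3 = 4.4225
beam 4: φ=45°, α=285°
  direction (0.2588, -0.9659); cell (5,4); t to first gridline: x 2.6660, y 0.8593 (then +3.8637 / +1.0353)
    (5,3) via y @ 0.8593
    (5,2) via y @ 1.8946  # hit
  → r_4 = 1.8946
beam 5: φ=90°, α=330°
  direction (0.8660, -0.5000); cell (5,4); t to first gridline: x 0.7967, y 1.6600 (then +1.1547 / +2.0000)
    (6,4) via x @ 0.7967  # hit
  → r_5 = 0.7967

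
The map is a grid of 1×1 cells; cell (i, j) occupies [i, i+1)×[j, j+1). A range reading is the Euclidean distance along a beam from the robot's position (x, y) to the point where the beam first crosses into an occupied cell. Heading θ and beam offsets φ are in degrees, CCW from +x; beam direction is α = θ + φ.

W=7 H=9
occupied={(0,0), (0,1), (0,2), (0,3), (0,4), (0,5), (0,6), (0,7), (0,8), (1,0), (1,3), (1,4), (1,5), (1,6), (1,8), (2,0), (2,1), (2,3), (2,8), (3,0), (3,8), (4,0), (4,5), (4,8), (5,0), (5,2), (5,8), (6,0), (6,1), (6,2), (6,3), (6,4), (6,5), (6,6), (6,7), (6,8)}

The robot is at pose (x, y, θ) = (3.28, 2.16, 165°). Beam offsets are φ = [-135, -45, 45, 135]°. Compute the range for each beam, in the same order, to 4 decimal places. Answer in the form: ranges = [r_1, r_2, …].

beam 1: φ=-135°, α=30°
  dir = (cos 30°, sin 30°) = (0.8660, 0.5000); from cell (3,2)
  next x-line at t=0.8314, next y-line at t=1.6800; Δt_x=1.1547, Δt_y=2.0000
    x: enter (4,2) at t=0.8314
    y: enter (4,3) at t=1.6800
    x: enter (5,3) at t=1.9861
    x: enter (6,3) at t=3.1408 ← occupied
  → r_1 = 3.1408
beam 2: φ=-45°, α=120°
  dir = (cos 120°, sin 120°) = (-0.5000, 0.8660); from cell (3,2)
  next x-line at t=0.5600, next y-line at t=0.9699; Δt_x=2.0000, Δt_y=1.1547
    x: enter (2,2) at t=0.5600
    y: enter (2,3) at t=0.9699 ← occupied
  → r_2 = 0.9699
beam 3: φ=45°, α=210°
  dir = (cos 210°, sin 210°) = (-0.8660, -0.5000); from cell (3,2)
  next x-line at t=0.3233, next y-line at t=0.3200; Δt_x=1.1547, Δt_y=2.0000
    y: enter (3,1) at t=0.3200
    x: enter (2,1) at t=0.3233 ← occupied
  → r_3 = 0.3233
beam 4: φ=135°, α=300°
  dir = (cos 300°, sin 300°) = (0.5000, -0.8660); from cell (3,2)
  next x-line at t=1.4400, next y-line at t=0.1848; Δt_x=2.0000, Δt_y=1.1547
    y: enter (3,1) at t=0.1848
    y: enter (3,0) at t=1.3395 ← occupied
  → r_4 = 1.3395

ranges = [3.1408, 0.9699, 0.3233, 1.3395]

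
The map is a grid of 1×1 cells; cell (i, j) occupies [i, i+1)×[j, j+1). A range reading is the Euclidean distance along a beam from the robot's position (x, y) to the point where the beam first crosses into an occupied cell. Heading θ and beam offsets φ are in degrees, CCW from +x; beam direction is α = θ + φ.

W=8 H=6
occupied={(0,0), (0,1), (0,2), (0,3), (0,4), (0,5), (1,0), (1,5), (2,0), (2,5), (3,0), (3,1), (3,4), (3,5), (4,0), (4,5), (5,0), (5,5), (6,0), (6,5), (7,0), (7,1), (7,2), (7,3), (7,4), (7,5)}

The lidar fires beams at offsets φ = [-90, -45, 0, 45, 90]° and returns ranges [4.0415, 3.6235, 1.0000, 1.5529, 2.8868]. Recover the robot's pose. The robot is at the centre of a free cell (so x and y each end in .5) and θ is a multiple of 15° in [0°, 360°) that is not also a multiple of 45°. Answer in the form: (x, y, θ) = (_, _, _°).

(x, y, θ) = (4.5, 2.5, 240°)

The pose lattice has 22·16 = 352 candidates. Test each by forward raycasting.
  (3.5, 3.5, 165°): beam 1 = 0.5176 ≠ 4.0415 ✗
  (6.5, 3.5, 240°): beam 1 = 2.8868 ≠ 4.0415 ✗
  (6.5, 4.5, 300°): beam 1 = 6.3509 ≠ 4.0415 ✗
  …
  (4.5, 2.5, 240°): r_1=4.0415, r_2=3.6235, r_3=1.0000, r_4=1.5529, r_5=2.8868 — all match ✓
Only this pose fits every beam.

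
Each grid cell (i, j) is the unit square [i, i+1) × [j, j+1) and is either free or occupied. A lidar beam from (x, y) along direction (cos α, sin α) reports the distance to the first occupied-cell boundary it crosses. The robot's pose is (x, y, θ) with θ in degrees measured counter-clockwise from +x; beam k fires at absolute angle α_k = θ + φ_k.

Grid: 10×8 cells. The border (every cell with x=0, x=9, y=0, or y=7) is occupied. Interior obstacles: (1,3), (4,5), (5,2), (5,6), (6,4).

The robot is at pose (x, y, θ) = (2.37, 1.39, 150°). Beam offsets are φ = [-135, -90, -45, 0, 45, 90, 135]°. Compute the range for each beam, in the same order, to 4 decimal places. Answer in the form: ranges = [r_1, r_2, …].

beam 1: φ=-135°, α=15°
  direction (0.9659, 0.2588); cell (2,1); t to first gridline: x 0.6522, y 2.3569 (then +1.0353 / +3.8637)
    (3,1) via x @ 0.6522
    (4,1) via x @ 1.6875
    (4,2) via y @ 2.3569
    (5,2) via x @ 2.7228  # hit
  → r_1 = 2.7228
beam 2: φ=-90°, α=60°
  direction (0.5000, 0.8660); cell (2,1); t to first gridline: x 1.2600, y 0.7044 (then +2.0000 / +1.1547)
    (2,2) via y @ 0.7044
    (3,2) via x @ 1.2600
    (3,3) via y @ 1.8591
    (3,4) via y @ 3.0138
    (4,4) via x @ 3.2600
    (4,5) via y @ 4.1685  # hit
  → r_2 = 4.1685
beam 3: φ=-45°, α=105°
  direction (-0.2588, 0.9659); cell (2,1); t to first gridline: x 1.4296, y 0.6315 (then +3.8637 / +1.0353)
    (2,2) via y @ 0.6315
    (1,2) via x @ 1.4296
    (1,3) via y @ 1.6668  # hit
  → r_3 = 1.6668
beam 4: φ=0°, α=150°
  direction (-0.8660, 0.5000); cell (2,1); t to first gridline: x 0.4272, y 1.2200 (then +1.1547 / +2.0000)
    (1,1) via x @ 0.4272
    (1,2) via y @ 1.2200
    (0,2) via x @ 1.5819  # hit
  → r_4 = 1.5819
beam 5: φ=45°, α=195°
  direction (-0.9659, -0.2588); cell (2,1); t to first gridline: x 0.3831, y 1.5068 (then +1.0353 / +3.8637)
    (1,1) via x @ 0.3831
    (0,1) via x @ 1.4183  # hit
  → r_5 = 1.4183
beam 6: φ=90°, α=240°
  direction (-0.5000, -0.8660); cell (2,1); t to first gridline: x 0.7400, y 0.4503 (then +2.0000 / +1.1547)
    (2,0) via y @ 0.4503  # hit
  → r_6 = 0.4503
beam 7: φ=135°, α=285°
  direction (0.2588, -0.9659); cell (2,1); t to first gridline: x 2.4341, y 0.4038 (then +3.8637 / +1.0353)
    (2,0) via y @ 0.4038  # hit
  → r_7 = 0.4038

ranges = [2.7228, 4.1685, 1.6668, 1.5819, 1.4183, 0.4503, 0.4038]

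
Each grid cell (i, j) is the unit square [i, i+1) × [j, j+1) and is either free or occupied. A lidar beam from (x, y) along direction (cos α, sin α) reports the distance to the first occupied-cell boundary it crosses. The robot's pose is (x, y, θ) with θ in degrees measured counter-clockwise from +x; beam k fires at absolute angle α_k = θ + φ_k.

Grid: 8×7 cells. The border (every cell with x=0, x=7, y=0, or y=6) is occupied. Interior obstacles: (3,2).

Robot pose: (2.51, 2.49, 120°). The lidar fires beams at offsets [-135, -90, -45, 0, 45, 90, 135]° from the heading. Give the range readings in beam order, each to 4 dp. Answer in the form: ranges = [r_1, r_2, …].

ranges = [0.5073, 0.5658, 3.6338, 3.0200, 1.5633, 1.7436, 1.5426]

beam 1: φ=-135°, α=345°
  cosα=0.9659 sinα=-0.2588 | (2,2) | tMaxX 0.5073 tMaxY 1.8932 | tΔX 1.0353 tΔY 3.8637
    t=0.5073 [x] (3,2) — stop
  → r_1 = 0.5073
beam 2: φ=-90°, α=30°
  cosα=0.8660 sinα=0.5000 | (2,2) | tMaxX 0.5658 tMaxY 1.0200 | tΔX 1.1547 tΔY 2.0000
    t=0.5658 [x] (3,2) — stop
  → r_2 = 0.5658
beam 3: φ=-45°, α=75°
  cosα=0.2588 sinα=0.9659 | (2,2) | tMaxX 1.8932 tMaxY 0.5280 | tΔX 3.8637 tΔY 1.0353
    t=0.5280 [y] (2,3)
    t=1.5633 [y] (2,4)
    t=1.8932 [x] (3,4)
    t=2.5985 [y] (3,5)
    t=3.6338 [y] (3,6) — stop
  → r_3 = 3.6338
beam 4: φ=0°, α=120°
  cosα=-0.5000 sinα=0.8660 | (2,2) | tMaxX 1.0200 tMaxY 0.5889 | tΔX 2.0000 tΔY 1.1547
    t=0.5889 [y] (2,3)
    t=1.0200 [x] (1,3)
    t=1.7436 [y] (1,4)
    t=2.8983 [y] (1,5)
    t=3.0200 [x] (0,5) — stop
  → r_4 = 3.0200
beam 5: φ=45°, α=165°
  cosα=-0.9659 sinα=0.2588 | (2,2) | tMaxX 0.5280 tMaxY 1.9705 | tΔX 1.0353 tΔY 3.8637
    t=0.5280 [x] (1,2)
    t=1.5633 [x] (0,2) — stop
  → r_5 = 1.5633
beam 6: φ=90°, α=210°
  cosα=-0.8660 sinα=-0.5000 | (2,2) | tMaxX 0.5889 tMaxY 0.9800 | tΔX 1.1547 tΔY 2.0000
    t=0.5889 [x] (1,2)
    t=0.9800 [y] (1,1)
    t=1.7436 [x] (0,1) — stop
  → r_6 = 1.7436
beam 7: φ=135°, α=255°
  cosα=-0.2588 sinα=-0.9659 | (2,2) | tMaxX 1.9705 tMaxY 0.5073 | tΔX 3.8637 tΔY 1.0353
    t=0.5073 [y] (2,1)
    t=1.5426 [y] (2,0) — stop
  → r_7 = 1.5426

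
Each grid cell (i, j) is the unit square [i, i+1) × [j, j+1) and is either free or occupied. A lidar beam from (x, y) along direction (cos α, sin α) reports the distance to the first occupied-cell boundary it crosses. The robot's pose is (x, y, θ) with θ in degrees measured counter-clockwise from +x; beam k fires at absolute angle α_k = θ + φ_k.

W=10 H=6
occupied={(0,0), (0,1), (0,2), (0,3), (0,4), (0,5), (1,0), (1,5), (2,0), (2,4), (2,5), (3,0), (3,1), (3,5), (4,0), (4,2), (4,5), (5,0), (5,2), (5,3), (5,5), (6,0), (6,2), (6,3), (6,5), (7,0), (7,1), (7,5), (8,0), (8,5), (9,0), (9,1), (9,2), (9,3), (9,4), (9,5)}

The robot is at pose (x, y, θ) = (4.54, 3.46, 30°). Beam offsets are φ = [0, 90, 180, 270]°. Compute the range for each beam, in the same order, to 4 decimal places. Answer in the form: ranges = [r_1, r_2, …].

beam 1: φ=0°, α=30°
  cosα=0.8660 sinα=0.5000 | (4,3) | tMaxX 0.5312 tMaxY 1.0800 | tΔX 1.1547 tΔY 2.0000
    t=0.5312 [x] (5,3) — stop
  → r_1 = 0.5312
beam 2: φ=90°, α=120°
  cosα=-0.5000 sinα=0.8660 | (4,3) | tMaxX 1.0800 tMaxY 0.6235 | tΔX 2.0000 tΔY 1.1547
    t=0.6235 [y] (4,4)
    t=1.0800 [x] (3,4)
    t=1.7782 [y] (3,5) — stop
  → r_2 = 1.7782
beam 3: φ=180°, α=210°
  cosα=-0.8660 sinα=-0.5000 | (4,3) | tMaxX 0.6235 tMaxY 0.9200 | tΔX 1.1547 tΔY 2.0000
    t=0.6235 [x] (3,3)
    t=0.9200 [y] (3,2)
    t=1.7782 [x] (2,2)
    t=2.9200 [y] (2,1)
    t=2.9329 [x] (1,1)
    t=4.0876 [x] (0,1) — stop
  → r_3 = 4.0876
beam 4: φ=270°, α=300°
  cosα=0.5000 sinα=-0.8660 | (4,3) | tMaxX 0.9200 tMaxY 0.5312 | tΔX 2.0000 tΔY 1.1547
    t=0.5312 [y] (4,2) — stop
  → r_4 = 0.5312

ranges = [0.5312, 1.7782, 4.0876, 0.5312]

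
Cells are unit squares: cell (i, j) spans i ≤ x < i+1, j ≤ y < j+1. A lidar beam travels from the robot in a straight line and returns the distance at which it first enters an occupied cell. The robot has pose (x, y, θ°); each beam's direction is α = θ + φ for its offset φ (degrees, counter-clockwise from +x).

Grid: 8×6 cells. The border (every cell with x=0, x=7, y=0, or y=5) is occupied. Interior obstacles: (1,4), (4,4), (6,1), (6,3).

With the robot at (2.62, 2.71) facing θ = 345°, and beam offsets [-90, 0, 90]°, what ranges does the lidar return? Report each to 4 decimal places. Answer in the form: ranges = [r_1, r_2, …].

ranges = [1.7703, 3.4992, 2.3708]

beam 1: φ=-90°, α=255°
  dir = (cos 255°, sin 255°) = (-0.2588, -0.9659); from cell (2,2)
  next x-line at t=2.3955, next y-line at t=0.7350; Δt_x=3.8637, Δt_y=1.0353
    y: enter (2,1) at t=0.7350
    y: enter (2,0) at t=1.7703 ← occupied
  → r_1 = 1.7703
beam 2: φ=0°, α=345°
  dir = (cos 345°, sin 345°) = (0.9659, -0.2588); from cell (2,2)
  next x-line at t=0.3934, next y-line at t=2.7432; Δt_x=1.0353, Δt_y=3.8637
    x: enter (3,2) at t=0.3934
    x: enter (4,2) at t=1.4287
    x: enter (5,2) at t=2.4640
    y: enter (5,1) at t=2.7432
    x: enter (6,1) at t=3.4992 ← occupied
  → r_2 = 3.4992
beam 3: φ=90°, α=75°
  dir = (cos 75°, sin 75°) = (0.2588, 0.9659); from cell (2,2)
  next x-line at t=1.4682, next y-line at t=0.3002; Δt_x=3.8637, Δt_y=1.0353
    y: enter (2,3) at t=0.3002
    y: enter (2,4) at t=1.3355
    x: enter (3,4) at t=1.4682
    y: enter (3,5) at t=2.3708 ← occupied
  → r_3 = 2.3708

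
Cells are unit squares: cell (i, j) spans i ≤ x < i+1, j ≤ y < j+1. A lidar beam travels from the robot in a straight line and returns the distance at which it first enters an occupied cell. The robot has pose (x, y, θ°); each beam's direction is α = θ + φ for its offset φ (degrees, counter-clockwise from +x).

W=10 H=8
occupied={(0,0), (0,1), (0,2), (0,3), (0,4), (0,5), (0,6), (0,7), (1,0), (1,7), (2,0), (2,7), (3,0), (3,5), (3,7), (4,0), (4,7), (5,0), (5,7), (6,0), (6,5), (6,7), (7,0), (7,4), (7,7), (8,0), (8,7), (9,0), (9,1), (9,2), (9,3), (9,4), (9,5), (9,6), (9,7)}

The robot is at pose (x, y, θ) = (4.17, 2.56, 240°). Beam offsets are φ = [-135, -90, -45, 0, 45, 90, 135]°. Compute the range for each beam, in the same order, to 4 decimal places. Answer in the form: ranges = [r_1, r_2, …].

ranges = [2.5261, 3.6604, 3.2818, 1.8013, 1.6150, 3.1200, 5.0004]

beam 1: φ=-135°, α=105°
  direction (-0.2588, 0.9659); cell (4,2); t to first gridline: x 0.6568, y 0.4555 (then +3.8637 / +1.0353)
    (4,3) via y @ 0.4555
    (3,3) via x @ 0.6568
    (3,4) via y @ 1.4908
    (3,5) via y @ 2.5261  # hit
  → r_1 = 2.5261
beam 2: φ=-90°, α=150°
  direction (-0.8660, 0.5000); cell (4,2); t to first gridline: x 0.1963, y 0.8800 (then +1.1547 / +2.0000)
    (3,2) via x @ 0.1963
    (3,3) via y @ 0.8800
    (2,3) via x @ 1.3510
    (1,3) via x @ 2.5057
    (1,4) via y @ 2.8800
    (0,4) via x @ 3.6604  # hit
  → r_2 = 3.6604
beam 3: φ=-45°, α=195°
  direction (-0.9659, -0.2588); cell (4,2); t to first gridline: x 0.1760, y 2.1637 (then +1.0353 / +3.8637)
    (3,2) via x @ 0.1760
    (2,2) via x @ 1.2113
    (2,1) via y @ 2.1637
    (1,1) via x @ 2.2465
    (0,1) via x @ 3.2818  # hit
  → r_3 = 3.2818
beam 4: φ=0°, α=240°
  direction (-0.5000, -0.8660); cell (4,2); t to first gridline: x 0.3400, y 0.6466 (then +2.0000 / +1.1547)
    (3,2) via x @ 0.3400
    (3,1) via y @ 0.6466
    (3,0) via y @ 1.8013  # hit
  → r_4 = 1.8013
beam 5: φ=45°, α=285°
  direction (0.2588, -0.9659); cell (4,2); t to first gridline: x 3.2069, y 0.5798 (then +3.8637 / +1.0353)
    (4,1) via y @ 0.5798
    (4,0) via y @ 1.6150  # hit
  → r_5 = 1.6150
beam 6: φ=90°, α=330°
  direction (0.8660, -0.5000); cell (4,2); t to first gridline: x 0.9584, y 1.1200 (then +1.1547 / +2.0000)
    (5,2) via x @ 0.9584
    (5,1) via y @ 1.1200
    (6,1) via x @ 2.1131
    (6,0) via y @ 3.1200  # hit
  → r_6 = 3.1200
beam 7: φ=135°, α=15°
  direction (0.9659, 0.2588); cell (4,2); t to first gridline: x 0.8593, y 1.7000 (then +1.0353 / +3.8637)
    (5,2) via x @ 0.8593
    (5,3) via y @ 1.7000
    (6,3) via x @ 1.8946
    (7,3) via x @ 2.9298
    (8,3) via x @ 3.9651
    (9,3) via x @ 5.0004  # hit
  → r_7 = 5.0004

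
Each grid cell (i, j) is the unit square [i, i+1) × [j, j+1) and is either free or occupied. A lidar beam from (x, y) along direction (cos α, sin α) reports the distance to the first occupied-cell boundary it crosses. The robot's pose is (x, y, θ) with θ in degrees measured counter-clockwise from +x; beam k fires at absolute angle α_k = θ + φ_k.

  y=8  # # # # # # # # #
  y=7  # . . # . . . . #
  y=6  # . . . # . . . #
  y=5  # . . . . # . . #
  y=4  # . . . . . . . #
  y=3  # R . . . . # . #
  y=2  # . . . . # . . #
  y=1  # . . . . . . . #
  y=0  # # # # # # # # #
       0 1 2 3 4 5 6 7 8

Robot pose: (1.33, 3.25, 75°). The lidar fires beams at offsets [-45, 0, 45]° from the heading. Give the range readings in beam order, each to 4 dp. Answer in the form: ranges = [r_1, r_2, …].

ranges = [4.2378, 4.9176, 0.6600]

beam 1: φ=-45°, α=30°
  dir = (cos 30°, sin 30°) = (0.8660, 0.5000); from cell (1,3)
  next x-line at t=0.7736, next y-line at t=1.5000; Δt_x=1.1547, Δt_y=2.0000
    x: enter (2,3) at t=0.7736
    y: enter (2,4) at t=1.5000
    x: enter (3,4) at t=1.9283
    x: enter (4,4) at t=3.0831
    y: enter (4,5) at t=3.5000
    x: enter (5,5) at t=4.2378 ← occupied
  → r_1 = 4.2378
beam 2: φ=0°, α=75°
  dir = (cos 75°, sin 75°) = (0.2588, 0.9659); from cell (1,3)
  next x-line at t=2.5887, next y-line at t=0.7765; Δt_x=3.8637, Δt_y=1.0353
    y: enter (1,4) at t=0.7765
    y: enter (1,5) at t=1.8117
    x: enter (2,5) at t=2.5887
    y: enter (2,6) at t=2.8470
    y: enter (2,7) at t=3.8823
    y: enter (2,8) at t=4.9176 ← occupied
  → r_2 = 4.9176
beam 3: φ=45°, α=120°
  dir = (cos 120°, sin 120°) = (-0.5000, 0.8660); from cell (1,3)
  next x-line at t=0.6600, next y-line at t=0.8660; Δt_x=2.0000, Δt_y=1.1547
    x: enter (0,3) at t=0.6600 ← occupied
  → r_3 = 0.6600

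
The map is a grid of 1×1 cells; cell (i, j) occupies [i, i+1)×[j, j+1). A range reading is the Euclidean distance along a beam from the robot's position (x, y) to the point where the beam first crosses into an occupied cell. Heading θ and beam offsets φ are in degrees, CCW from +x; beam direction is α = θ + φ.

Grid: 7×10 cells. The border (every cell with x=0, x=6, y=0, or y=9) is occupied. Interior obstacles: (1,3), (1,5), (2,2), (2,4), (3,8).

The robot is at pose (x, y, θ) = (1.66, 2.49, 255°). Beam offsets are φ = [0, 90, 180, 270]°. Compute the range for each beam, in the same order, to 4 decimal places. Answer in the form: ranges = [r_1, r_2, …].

ranges = [1.5426, 0.3520, 0.5280, 0.6833]

beam 1: φ=0°, α=255°
  dir = (cos 255°, sin 255°) = (-0.2588, -0.9659); from cell (1,2)
  next x-line at t=2.5500, next y-line at t=0.5073; Δt_x=3.8637, Δt_y=1.0353
    y: enter (1,1) at t=0.5073
    y: enter (1,0) at t=1.5426 ← occupied
  → r_1 = 1.5426
beam 2: φ=90°, α=345°
  dir = (cos 345°, sin 345°) = (0.9659, -0.2588); from cell (1,2)
  next x-line at t=0.3520, next y-line at t=1.8932; Δt_x=1.0353, Δt_y=3.8637
    x: enter (2,2) at t=0.3520 ← occupied
  → r_2 = 0.3520
beam 3: φ=180°, α=75°
  dir = (cos 75°, sin 75°) = (0.2588, 0.9659); from cell (1,2)
  next x-line at t=1.3137, next y-line at t=0.5280; Δt_x=3.8637, Δt_y=1.0353
    y: enter (1,3) at t=0.5280 ← occupied
  → r_3 = 0.5280
beam 4: φ=270°, α=165°
  dir = (cos 165°, sin 165°) = (-0.9659, 0.2588); from cell (1,2)
  next x-line at t=0.6833, next y-line at t=1.9705; Δt_x=1.0353, Δt_y=3.8637
    x: enter (0,2) at t=0.6833 ← occupied
  → r_4 = 0.6833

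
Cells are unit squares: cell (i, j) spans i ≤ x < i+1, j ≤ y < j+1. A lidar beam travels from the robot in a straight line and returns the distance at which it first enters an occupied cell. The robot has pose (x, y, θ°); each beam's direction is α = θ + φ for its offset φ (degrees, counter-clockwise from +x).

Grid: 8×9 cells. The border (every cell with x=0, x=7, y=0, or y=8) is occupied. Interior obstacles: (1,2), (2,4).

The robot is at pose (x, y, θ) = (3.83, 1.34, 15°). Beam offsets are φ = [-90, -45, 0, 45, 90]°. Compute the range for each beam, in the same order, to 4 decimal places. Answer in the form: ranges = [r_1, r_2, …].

ranges = [0.3520, 0.6800, 3.2818, 6.3400, 3.2069]

beam 1: φ=-90°, α=285°
  d=(0.2588,-0.9659)  start (3,1)  tX=0.6568 tY=0.3520  stride 1/|dx|=3.8637 1/|dy|=1.0353
    cross y-line → (3,0), t=0.3520 (wall)
  → r_1 = 0.3520
beam 2: φ=-45°, α=330°
  d=(0.8660,-0.5000)  start (3,1)  tX=0.1963 tY=0.6800  stride 1/|dx|=1.1547 1/|dy|=2.0000
    cross x-line → (4,1), t=0.1963
    cross y-line → (4,0), t=0.6800 (wall)
  → r_2 = 0.6800
beam 3: φ=0°, α=15°
  d=(0.9659,0.2588)  start (3,1)  tX=0.1760 tY=2.5500  stride 1/|dx|=1.0353 1/|dy|=3.8637
    cross x-line → (4,1), t=0.1760
    cross x-line → (5,1), t=1.2113
    cross x-line → (6,1), t=2.2465
    cross y-line → (6,2), t=2.5500
    cross x-line → (7,2), t=3.2818 (wall)
  → r_3 = 3.2818
beam 4: φ=45°, α=60°
  d=(0.5000,0.8660)  start (3,1)  tX=0.3400 tY=0.7621  stride 1/|dx|=2.0000 1/|dy|=1.1547
    cross x-line → (4,1), t=0.3400
    cross y-line → (4,2), t=0.7621
    cross y-line → (4,3), t=1.9168
    cross x-line → (5,3), t=2.3400
    cross y-line → (5,4), t=3.0715
    cross y-line → (5,5), t=4.2262
    cross x-line → (6,5), t=4.3400
    cross y-line → (6,6), t=5.3809
    cross x-line → (7,6), t=6.3400 (wall)
  → r_4 = 6.3400
beam 5: φ=90°, α=105°
  d=(-0.2588,0.9659)  start (3,1)  tX=3.2069 tY=0.6833  stride 1/|dx|=3.8637 1/|dy|=1.0353
    cross y-line → (3,2), t=0.6833
    cross y-line → (3,3), t=1.7186
    cross y-line → (3,4), t=2.7538
    cross x-line → (2,4), t=3.2069 (wall)
  → r_5 = 3.2069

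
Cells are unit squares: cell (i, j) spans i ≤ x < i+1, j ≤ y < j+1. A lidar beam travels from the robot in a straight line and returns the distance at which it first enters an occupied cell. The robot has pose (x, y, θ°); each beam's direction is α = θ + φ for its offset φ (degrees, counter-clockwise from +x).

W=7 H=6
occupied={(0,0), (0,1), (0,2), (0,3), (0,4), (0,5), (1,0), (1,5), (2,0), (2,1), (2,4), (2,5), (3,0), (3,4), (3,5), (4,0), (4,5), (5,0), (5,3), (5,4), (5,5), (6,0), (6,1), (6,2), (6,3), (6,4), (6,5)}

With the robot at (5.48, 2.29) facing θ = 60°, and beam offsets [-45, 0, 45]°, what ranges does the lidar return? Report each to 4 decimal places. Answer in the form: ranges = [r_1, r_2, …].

beam 1: φ=-45°, α=15°
  cosα=0.9659 sinα=0.2588 | (5,2) | tMaxX 0.5383 tMaxY 2.7432 | tΔX 1.0353 tΔY 3.8637
    t=0.5383 [x] (6,2) — stop
  → r_1 = 0.5383
beam 2: φ=0°, α=60°
  cosα=0.5000 sinα=0.8660 | (5,2) | tMaxX 1.0400 tMaxY 0.8198 | tΔX 2.0000 tΔY 1.1547
    t=0.8198 [y] (5,3) — stop
  → r_2 = 0.8198
beam 3: φ=45°, α=105°
  cosα=-0.2588 sinα=0.9659 | (5,2) | tMaxX 1.8546 tMaxY 0.7350 | tΔX 3.8637 tΔY 1.0353
    t=0.7350 [y] (5,3) — stop
  → r_3 = 0.7350

ranges = [0.5383, 0.8198, 0.7350]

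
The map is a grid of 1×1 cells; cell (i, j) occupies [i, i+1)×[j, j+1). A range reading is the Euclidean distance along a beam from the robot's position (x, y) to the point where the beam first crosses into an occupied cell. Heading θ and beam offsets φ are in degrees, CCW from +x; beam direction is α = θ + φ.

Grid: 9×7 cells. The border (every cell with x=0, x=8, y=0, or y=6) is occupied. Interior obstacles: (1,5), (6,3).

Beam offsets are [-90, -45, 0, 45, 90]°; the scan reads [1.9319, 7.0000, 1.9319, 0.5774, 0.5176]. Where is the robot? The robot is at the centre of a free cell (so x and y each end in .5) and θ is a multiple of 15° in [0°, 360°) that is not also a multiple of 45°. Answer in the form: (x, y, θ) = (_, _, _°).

(x, y, θ) = (7.5, 1.5, 195°)

The pose lattice has 33·16 = 528 candidates. Test each by forward raycasting.
  (5.5, 2.5, 195°): beam 1 = 3.6235 ≠ 1.9319 ✗
  (4.5, 3.5, 105°): beam 1 = 1.5529 ≠ 1.9319 ✗
  (1.5, 1.5, 300°): beam 1 = 0.5774 ≠ 1.9319 ✗
  (4.5, 5.5, 165°): beam 1 = 0.5176 ≠ 1.9319 ✗
  …
  (7.5, 1.5, 195°): r_1=1.9319, r_2=7.0000, r_3=1.9319, r_4=0.5774, r_5=0.5176 — all match ✓
Only this pose fits every beam.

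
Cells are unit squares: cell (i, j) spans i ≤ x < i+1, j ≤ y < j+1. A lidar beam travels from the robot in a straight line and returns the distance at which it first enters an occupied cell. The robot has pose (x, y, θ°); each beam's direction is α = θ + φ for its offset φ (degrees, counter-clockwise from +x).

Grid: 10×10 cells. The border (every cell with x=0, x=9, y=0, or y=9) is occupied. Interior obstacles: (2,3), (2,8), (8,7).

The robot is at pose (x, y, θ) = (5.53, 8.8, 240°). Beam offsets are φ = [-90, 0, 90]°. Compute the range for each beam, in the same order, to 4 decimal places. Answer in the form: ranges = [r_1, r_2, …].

beam 1: φ=-90°, α=150°
  direction (-0.8660, 0.5000); cell (5,8); t to first gridline: x 0.6120, y 0.4000 (then +1.1547 / +2.0000)
    (5,9) via y @ 0.4000  # hit
  → r_1 = 0.4000
beam 2: φ=0°, α=240°
  direction (-0.5000, -0.8660); cell (5,8); t to first gridline: x 1.0600, y 0.9238 (then +2.0000 / +1.1547)
    (5,7) via y @ 0.9238
    (4,7) via x @ 1.0600
    (4,6) via y @ 2.0785
    (3,6) via x @ 3.0600
    (3,5) via y @ 3.2332
    (3,4) via y @ 4.3879
    (2,4) via x @ 5.0600
    (2,3) via y @ 5.5426  # hit
  → r_2 = 5.5426
beam 3: φ=90°, α=330°
  direction (0.8660, -0.5000); cell (5,8); t to first gridline: x 0.5427, y 1.6000 (then +1.1547 / +2.0000)
    (6,8) via x @ 0.5427
    (6,7) via y @ 1.6000
    (7,7) via x @ 1.6974
    (8,7) via x @ 2.8521  # hit
  → r_3 = 2.8521

ranges = [0.4000, 5.5426, 2.8521]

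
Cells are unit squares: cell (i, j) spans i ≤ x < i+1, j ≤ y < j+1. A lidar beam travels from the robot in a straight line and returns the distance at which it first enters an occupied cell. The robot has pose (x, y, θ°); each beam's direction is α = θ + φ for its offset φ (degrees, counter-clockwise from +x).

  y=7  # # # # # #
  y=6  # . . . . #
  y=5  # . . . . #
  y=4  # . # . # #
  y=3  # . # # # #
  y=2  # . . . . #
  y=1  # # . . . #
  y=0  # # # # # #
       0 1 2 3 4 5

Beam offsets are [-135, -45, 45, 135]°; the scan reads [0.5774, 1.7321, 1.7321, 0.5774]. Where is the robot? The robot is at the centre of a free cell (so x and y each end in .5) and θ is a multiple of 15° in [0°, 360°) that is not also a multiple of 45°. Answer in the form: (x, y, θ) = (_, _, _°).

(x, y, θ) = (4.5, 5.5, 165°)

The pose lattice has 18·16 = 288 candidates. Test each by forward raycasting.
  (1.5, 2.5, 210°): beam 1 = 1.9319 ≠ 0.5774 ✗
  (3.5, 2.5, 105°): beam 1 = 1.7321 ≠ 0.5774 ✗
  (2.5, 6.5, 120°): beam 1 = 2.5882 ≠ 0.5774 ✗
  …
  (4.5, 5.5, 165°): r_1=0.5774, r_2=1.7321, r_3=1.7321, r_4=0.5774 — all match ✓
Unique over the lattice → pose = (4.5, 5.5, 165°).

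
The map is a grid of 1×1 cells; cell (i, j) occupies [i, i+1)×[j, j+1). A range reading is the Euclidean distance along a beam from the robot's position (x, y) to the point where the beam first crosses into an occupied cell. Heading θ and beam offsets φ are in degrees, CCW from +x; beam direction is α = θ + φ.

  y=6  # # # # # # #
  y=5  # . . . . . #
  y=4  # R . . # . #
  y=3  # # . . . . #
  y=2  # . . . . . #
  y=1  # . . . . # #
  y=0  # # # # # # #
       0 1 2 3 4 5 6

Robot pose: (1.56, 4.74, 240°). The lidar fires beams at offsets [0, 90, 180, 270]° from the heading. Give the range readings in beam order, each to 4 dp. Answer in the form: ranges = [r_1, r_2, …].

beam 1: φ=0°, α=240°
  direction (-0.5000, -0.8660); cell (1,4); t to first gridline: x 1.1200, y 0.8545 (then +2.0000 / +1.1547)
    (1,3) via y @ 0.8545  # hit
  → r_1 = 0.8545
beam 2: φ=90°, α=330°
  direction (0.8660, -0.5000); cell (1,4); t to first gridline: x 0.5081, y 1.4800 (then +1.1547 / +2.0000)
    (2,4) via x @ 0.5081
    (2,3) via y @ 1.4800
    (3,3) via x @ 1.6628
    (4,3) via x @ 2.8175
    (4,2) via y @ 3.4800
    (5,2) via x @ 3.9722
    (6,2) via x @ 5.1269  # hit
  → r_2 = 5.1269
beam 3: φ=180°, α=60°
  direction (0.5000, 0.8660); cell (1,4); t to first gridline: x 0.8800, y 0.3002 (then +2.0000 / +1.1547)
    (1,5) via y @ 0.3002
    (2,5) via x @ 0.8800
    (2,6) via y @ 1.4549  # hit
  → r_3 = 1.4549
beam 4: φ=270°, α=150°
  direction (-0.8660, 0.5000); cell (1,4); t to first gridline: x 0.6466, y 0.5200 (then +1.1547 / +2.0000)
    (1,5) via y @ 0.5200
    (0,5) via x @ 0.6466  # hit
  → r_4 = 0.6466

ranges = [0.8545, 5.1269, 1.4549, 0.6466]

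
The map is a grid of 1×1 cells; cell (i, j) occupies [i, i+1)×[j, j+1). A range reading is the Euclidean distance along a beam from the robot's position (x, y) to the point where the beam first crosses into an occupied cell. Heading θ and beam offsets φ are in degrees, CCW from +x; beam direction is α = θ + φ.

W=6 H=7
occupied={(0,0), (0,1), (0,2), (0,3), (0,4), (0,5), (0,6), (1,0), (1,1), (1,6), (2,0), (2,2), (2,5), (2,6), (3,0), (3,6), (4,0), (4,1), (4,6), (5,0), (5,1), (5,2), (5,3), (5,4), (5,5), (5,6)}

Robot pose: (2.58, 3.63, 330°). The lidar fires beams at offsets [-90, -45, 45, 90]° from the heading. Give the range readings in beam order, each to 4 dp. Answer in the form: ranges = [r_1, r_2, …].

beam 1: φ=-90°, α=240°
  cosα=-0.5000 sinα=-0.8660 | (2,3) | tMaxX 1.1600 tMaxY 0.7275 | tΔX 2.0000 tΔY 1.1547
    t=0.7275 [y] (2,2) — stop
  → r_1 = 0.7275
beam 2: φ=-45°, α=285°
  cosα=0.2588 sinα=-0.9659 | (2,3) | tMaxX 1.6228 tMaxY 0.6522 | tΔX 3.8637 tΔY 1.0353
    t=0.6522 [y] (2,2) — stop
  → r_2 = 0.6522
beam 3: φ=45°, α=15°
  cosα=0.9659 sinα=0.2588 | (2,3) | tMaxX 0.4348 tMaxY 1.4296 | tΔX 1.0353 tΔY 3.8637
    t=0.4348 [x] (3,3)
    t=1.4296 [y] (3,4)
    t=1.4701 [x] (4,4)
    t=2.5054 [x] (5,4) — stop
  → r_3 = 2.5054
beam 4: φ=90°, α=60°
  cosα=0.5000 sinα=0.8660 | (2,3) | tMaxX 0.8400 tMaxY 0.4272 | tΔX 2.0000 tΔY 1.1547
    t=0.4272 [y] (2,4)
    t=0.8400 [x] (3,4)
    t=1.5819 [y] (3,5)
    t=2.7366 [y] (3,6) — stop
  → r_4 = 2.7366

ranges = [0.7275, 0.6522, 2.5054, 2.7366]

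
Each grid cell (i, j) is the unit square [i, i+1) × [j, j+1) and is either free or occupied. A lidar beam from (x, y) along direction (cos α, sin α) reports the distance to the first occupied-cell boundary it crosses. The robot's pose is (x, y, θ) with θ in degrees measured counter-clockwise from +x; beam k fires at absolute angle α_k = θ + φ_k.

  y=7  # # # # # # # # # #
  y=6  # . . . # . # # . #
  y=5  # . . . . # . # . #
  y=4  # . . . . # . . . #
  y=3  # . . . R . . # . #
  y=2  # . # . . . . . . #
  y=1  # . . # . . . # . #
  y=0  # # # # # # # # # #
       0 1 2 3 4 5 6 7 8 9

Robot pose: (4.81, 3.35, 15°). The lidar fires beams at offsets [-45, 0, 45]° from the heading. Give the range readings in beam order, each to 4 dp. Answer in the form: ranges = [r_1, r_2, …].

beam 1: φ=-45°, α=330°
  d=(0.8660,-0.5000)  start (4,3)  tX=0.2194 tY=0.7000  stride 1/|dx|=1.1547 1/|dy|=2.0000
    cross x-line → (5,3), t=0.2194
    cross y-line → (5,2), t=0.7000
    cross x-line → (6,2), t=1.3741
    cross x-line → (7,2), t=2.5288
    cross y-line → (7,1), t=2.7000 (wall)
  → r_1 = 2.7000
beam 2: φ=0°, α=15°
  d=(0.9659,0.2588)  start (4,3)  tX=0.1967 tY=2.5114  stride 1/|dx|=1.0353 1/|dy|=3.8637
    cross x-line → (5,3), t=0.1967
    cross x-line → (6,3), t=1.2320
    cross x-line → (7,3), t=2.2673 (wall)
  → r_2 = 2.2673
beam 3: φ=45°, α=60°
  d=(0.5000,0.8660)  start (4,3)  tX=0.3800 tY=0.7506  stride 1/|dx|=2.0000 1/|dy|=1.1547
    cross x-line → (5,3), t=0.3800
    cross y-line → (5,4), t=0.7506 (wall)
  → r_3 = 0.7506

ranges = [2.7000, 2.2673, 0.7506]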